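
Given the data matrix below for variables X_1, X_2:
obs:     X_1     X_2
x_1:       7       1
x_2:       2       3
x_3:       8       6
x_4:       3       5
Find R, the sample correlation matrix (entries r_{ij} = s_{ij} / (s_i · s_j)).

Step 1 — column means:
  mean(X_1) = (7 + 2 + 8 + 3) / 4 = 20/4 = 5
  mean(X_2) = (1 + 3 + 6 + 5) / 4 = 15/4 = 3.75

Step 2 — sample variances and covariances s[i,j] = (1/(n-1)) · Σ_k (x_{k,i} - mean_i) · (x_{k,j} - mean_j), with n-1 = 3:
  s[X_1,X_1] = ((2)·(2) + (-3)·(-3) + (3)·(3) + (-2)·(-2)) / 3 = 26/3 = 8.6667
  s[X_1,X_2] = ((2)·(-2.75) + (-3)·(-0.75) + (3)·(2.25) + (-2)·(1.25)) / 3 = 1/3 = 0.3333
  s[X_2,X_2] = ((-2.75)·(-2.75) + (-0.75)·(-0.75) + (2.25)·(2.25) + (1.25)·(1.25)) / 3 = 14.75/3 = 4.9167
  Sample standard deviations s_i = √(s[i,i]):
  s(X_1) = √(8.6667) = 2.9439
  s(X_2) = √(4.9167) = 2.2174

Step 3 — r_{ij} = s_{ij} / (s_i · s_j):
  r[X_1,X_1] = 1 (diagonal).
  r[X_1,X_2] = 0.3333 / (2.9439 · 2.2174) = 0.3333 / 6.5277 = 0.0511
  r[X_2,X_2] = 1 (diagonal).

R is symmetric with unit diagonal. Assembling:

R = [[1, 0.0511],
 [0.0511, 1]]


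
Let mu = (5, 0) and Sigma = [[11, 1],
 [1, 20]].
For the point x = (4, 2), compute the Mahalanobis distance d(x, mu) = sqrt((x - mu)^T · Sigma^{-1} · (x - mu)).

Step 1 — centre the observation: (x - mu) = (-1, 2).

Step 2 — invert Sigma. det(Sigma) = 11·20 - (1)² = 219.
  Sigma^{-1} = (1/det) · [[d, -b], [-b, a]] = [[0.0913, -0.0046],
 [-0.0046, 0.0502]].

Step 3 — form the quadratic (x - mu)^T · Sigma^{-1} · (x - mu):
  Sigma^{-1} · (x - mu) = (-0.1005, 0.105).
  (x - mu)^T · [Sigma^{-1} · (x - mu)] = (-1)·(-0.1005) + (2)·(0.105) = 0.3105.

Step 4 — take square root: d = √(0.3105) ≈ 0.5572.

d(x, mu) = √(0.3105) ≈ 0.5572


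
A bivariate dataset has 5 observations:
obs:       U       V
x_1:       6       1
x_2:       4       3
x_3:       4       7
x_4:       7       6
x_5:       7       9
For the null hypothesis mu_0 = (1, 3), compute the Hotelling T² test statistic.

Step 1 — sample mean vector:
  mean(U) = (6 + 4 + 4 + 7 + 7) / 5 = 28/5 = 5.6
  mean(V) = (1 + 3 + 7 + 6 + 9) / 5 = 26/5 = 5.2
  x̄ = (5.6, 5.2),  deviation x̄ - mu_0 = (5.6, 5.2) - (1, 3) = (4.6, 2.2).

Step 2 — sample covariance matrix, S[i,j] = (1/(n-1)) · Σ_k (x_{k,i} - mean_i) · (x_{k,j} - mean_j), divisor n-1 = 4:
  S[U,U] = ((0.4)·(0.4) + (-1.6)·(-1.6) + (-1.6)·(-1.6) + (1.4)·(1.4) + (1.4)·(1.4)) / 4 = 9.2/4 = 2.3
  S[U,V] = ((0.4)·(-4.2) + (-1.6)·(-2.2) + (-1.6)·(1.8) + (1.4)·(0.8) + (1.4)·(3.8)) / 4 = 5.4/4 = 1.35
  S[V,V] = ((-4.2)·(-4.2) + (-2.2)·(-2.2) + (1.8)·(1.8) + (0.8)·(0.8) + (3.8)·(3.8)) / 4 = 40.8/4 = 10.2
  S = [[2.3, 1.35],
 [1.35, 10.2]].

Step 3 — invert S. det(S) = 2.3·10.2 - (1.35)² = 21.6375.
  S^{-1} = (1/det) · [[d, -b], [-b, a]] = [[0.4714, -0.0624],
 [-0.0624, 0.1063]].

Step 4 — quadratic form (x̄ - mu_0)^T · S^{-1} · (x̄ - mu_0):
  S^{-1} · (x̄ - mu_0) = (2.0312, -0.0531),
  (x̄ - mu_0)^T · [...] = (4.6)·(2.0312) + (2.2)·(-0.0531) = 9.2266.

Step 5 — scale by n: T² = 5 · 9.2266 = 46.1329.

T² ≈ 46.1329


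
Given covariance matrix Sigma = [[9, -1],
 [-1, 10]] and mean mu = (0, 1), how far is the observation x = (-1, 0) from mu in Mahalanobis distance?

Step 1 — centre the observation: (x - mu) = (-1, -1).

Step 2 — invert Sigma. det(Sigma) = 9·10 - (-1)² = 89.
  Sigma^{-1} = (1/det) · [[d, -b], [-b, a]] = [[0.1124, 0.0112],
 [0.0112, 0.1011]].

Step 3 — form the quadratic (x - mu)^T · Sigma^{-1} · (x - mu):
  Sigma^{-1} · (x - mu) = (-0.1236, -0.1124).
  (x - mu)^T · [Sigma^{-1} · (x - mu)] = (-1)·(-0.1236) + (-1)·(-0.1124) = 0.236.

Step 4 — take square root: d = √(0.236) ≈ 0.4858.

d(x, mu) = √(0.236) ≈ 0.4858


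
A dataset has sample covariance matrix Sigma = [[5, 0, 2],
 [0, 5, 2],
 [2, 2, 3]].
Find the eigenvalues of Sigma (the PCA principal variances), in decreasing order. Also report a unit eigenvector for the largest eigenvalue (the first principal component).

Step 1 — characteristic polynomial p(λ) = det(λI - Sigma) = λ³ - tr·λ² + c_1·λ - det, where tr = trace, c_1 = sum of the principal 2×2 minors, det = det(Sigma):
  tr = 5 + 5 + 3 = 13,
  c_1 = (5·5 - (0)²) + (5·3 - (2)²) + (5·3 - (2)²) = 25 + 11 + 11 = 47,
  det = 5·(5·3 - (2)²) - (0)·((0)·3 - (2)·(2)) + (2)·((0)·(2) - 5·(2)) = 5·(11) - (0)·(-4) + (2)·(-10) = 35.
  So p(λ) = λ³ - 13λ² + 47λ - 35.
Step 2 — look for an integer root (rational root theorem: any rational root is an integer divisor of 35). Testing λ = 1:
  p(1) = 1 - 13 + 47 - 35 = 0  ✓
  Dividing out (λ - 1): p(λ) = (λ - 1)(λ² - 12λ + 35).
Step 3 — remaining eigenvalues from the quadratic λ² - 12λ + 35 = 0:
  Δ = 12² - 4·35 = 144 - 140 = 4,  λ = (12 ± √4)/2 = (12 ± 2)/2 = 7 or 5.
  Sorted: λ_1 = 7,  λ_2 = 5,  λ_3 = 1  (check: sum = 13 = tr ✓).

Step 4 — unit eigenvector for λ_1 = 7: v spans the null space of (Sigma - λ_1 I), whose rows are
  r_1 = (-2, 0, 2),  r_2 = (0, -2, 2),  r_3 = (2, 2, -4).
  v is orthogonal to every row, so take v ∝ r_1 × r_2 = ((0)·(2) - (2)·(-2), (2)·(0) - (-2)·(2), (-2)·(-2) - (0)·(0)) = (4, 4, 4).
  Rescale (divide by 4): u = (1, 1, 1).
  ||u|| = √((1)² + (1)² + (1)²) = √(3) ≈ 1.7321,  v_1 = u/||u|| ≈ (0.5774, 0.5774, 0.5774) (||v_1|| = 1).

λ_1 = 7,  λ_2 = 5,  λ_3 = 1;  v_1 ≈ (0.5774, 0.5774, 0.5774)


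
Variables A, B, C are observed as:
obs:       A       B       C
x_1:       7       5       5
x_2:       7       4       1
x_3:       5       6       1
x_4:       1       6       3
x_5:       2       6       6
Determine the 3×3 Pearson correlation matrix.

Step 1 — column means:
  mean(A) = (7 + 7 + 5 + 1 + 2) / 5 = 22/5 = 4.4
  mean(B) = (5 + 4 + 6 + 6 + 6) / 5 = 27/5 = 5.4
  mean(C) = (5 + 1 + 1 + 3 + 6) / 5 = 16/5 = 3.2

Step 2 — sample variances and covariances s[i,j] = (1/(n-1)) · Σ_k (x_{k,i} - mean_i) · (x_{k,j} - mean_j), with n-1 = 4:
  s[A,A] = ((2.6)·(2.6) + (2.6)·(2.6) + (0.6)·(0.6) + (-3.4)·(-3.4) + (-2.4)·(-2.4)) / 4 = 31.2/4 = 7.8
  s[A,B] = ((2.6)·(-0.4) + (2.6)·(-1.4) + (0.6)·(0.6) + (-3.4)·(0.6) + (-2.4)·(0.6)) / 4 = -7.8/4 = -1.95
  s[A,C] = ((2.6)·(1.8) + (2.6)·(-2.2) + (0.6)·(-2.2) + (-3.4)·(-0.2) + (-2.4)·(2.8)) / 4 = -8.4/4 = -2.1
  s[B,B] = ((-0.4)·(-0.4) + (-1.4)·(-1.4) + (0.6)·(0.6) + (0.6)·(0.6) + (0.6)·(0.6)) / 4 = 3.2/4 = 0.8
  s[B,C] = ((-0.4)·(1.8) + (-1.4)·(-2.2) + (0.6)·(-2.2) + (0.6)·(-0.2) + (0.6)·(2.8)) / 4 = 2.6/4 = 0.65
  s[C,C] = ((1.8)·(1.8) + (-2.2)·(-2.2) + (-2.2)·(-2.2) + (-0.2)·(-0.2) + (2.8)·(2.8)) / 4 = 20.8/4 = 5.2
  Sample standard deviations s_i = √(s[i,i]):
  s(A) = √(7.8) = 2.7928
  s(B) = √(0.8) = 0.8944
  s(C) = √(5.2) = 2.2804

Step 3 — r_{ij} = s_{ij} / (s_i · s_j):
  r[A,A] = 1 (diagonal).
  r[A,B] = -1.95 / (2.7928 · 0.8944) = -1.95 / 2.498 = -0.7806
  r[A,C] = -2.1 / (2.7928 · 2.2804) = -2.1 / 6.3687 = -0.3297
  r[B,B] = 1 (diagonal).
  r[B,C] = 0.65 / (0.8944 · 2.2804) = 0.65 / 2.0396 = 0.3187
  r[C,C] = 1 (diagonal).

R is symmetric with unit diagonal. Assembling:

R = [[1, -0.7806, -0.3297],
 [-0.7806, 1, 0.3187],
 [-0.3297, 0.3187, 1]]


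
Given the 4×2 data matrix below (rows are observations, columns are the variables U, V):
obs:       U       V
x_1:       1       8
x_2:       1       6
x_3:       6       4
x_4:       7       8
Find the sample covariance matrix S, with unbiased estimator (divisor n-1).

Step 1 — column means:
  mean(U) = (1 + 1 + 6 + 7) / 4 = 15/4 = 3.75
  mean(V) = (8 + 6 + 4 + 8) / 4 = 26/4 = 6.5

Step 2 — sample covariance S[i,j] = (1/(n-1)) · Σ_k (x_{k,i} - mean_i) · (x_{k,j} - mean_j), with n-1 = 3.
  S[U,U] = ((-2.75)·(-2.75) + (-2.75)·(-2.75) + (2.25)·(2.25) + (3.25)·(3.25)) / 3 = 30.75/3 = 10.25
  S[U,V] = ((-2.75)·(1.5) + (-2.75)·(-0.5) + (2.25)·(-2.5) + (3.25)·(1.5)) / 3 = -3.5/3 = -1.1667
  S[V,V] = ((1.5)·(1.5) + (-0.5)·(-0.5) + (-2.5)·(-2.5) + (1.5)·(1.5)) / 3 = 11/3 = 3.6667

S is symmetric (S[j,i] = S[i,j]). Assembling:

S = [[10.25, -1.1667],
 [-1.1667, 3.6667]]


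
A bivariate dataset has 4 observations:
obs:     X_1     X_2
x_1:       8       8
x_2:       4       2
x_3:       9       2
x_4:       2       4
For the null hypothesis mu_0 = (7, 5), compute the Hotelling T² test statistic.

Step 1 — sample mean vector:
  mean(X_1) = (8 + 4 + 9 + 2) / 4 = 23/4 = 5.75
  mean(X_2) = (8 + 2 + 2 + 4) / 4 = 16/4 = 4
  x̄ = (5.75, 4),  deviation x̄ - mu_0 = (5.75, 4) - (7, 5) = (-1.25, -1).

Step 2 — sample covariance matrix, S[i,j] = (1/(n-1)) · Σ_k (x_{k,i} - mean_i) · (x_{k,j} - mean_j), divisor n-1 = 3:
  S[X_1,X_1] = ((2.25)·(2.25) + (-1.75)·(-1.75) + (3.25)·(3.25) + (-3.75)·(-3.75)) / 3 = 32.75/3 = 10.9167
  S[X_1,X_2] = ((2.25)·(4) + (-1.75)·(-2) + (3.25)·(-2) + (-3.75)·(0)) / 3 = 6/3 = 2
  S[X_2,X_2] = ((4)·(4) + (-2)·(-2) + (-2)·(-2) + (0)·(0)) / 3 = 24/3 = 8
  S = [[10.9167, 2],
 [2, 8]].

Step 3 — invert S. det(S) = 10.9167·8 - (2)² = 83.3333.
  S^{-1} = (1/det) · [[d, -b], [-b, a]] = [[0.096, -0.024],
 [-0.024, 0.131]].

Step 4 — quadratic form (x̄ - mu_0)^T · S^{-1} · (x̄ - mu_0):
  S^{-1} · (x̄ - mu_0) = (-0.096, -0.101),
  (x̄ - mu_0)^T · [...] = (-1.25)·(-0.096) + (-1)·(-0.101) = 0.221.

Step 5 — scale by n: T² = 4 · 0.221 = 0.884.

T² ≈ 0.884


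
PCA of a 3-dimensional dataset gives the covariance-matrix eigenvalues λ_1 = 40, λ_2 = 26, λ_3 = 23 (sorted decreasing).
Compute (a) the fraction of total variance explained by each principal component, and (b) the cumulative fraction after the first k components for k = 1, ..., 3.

Step 1 — total variance = trace(Sigma) = Σ λ_i = 40 + 26 + 23 = 89.

Step 2 — fraction explained by component i = λ_i / Σ λ:
  PC1: 40/89 = 0.4494
  PC2: 26/89 = 0.2921
  PC3: 23/89 = 0.2584

Step 3 — cumulative fraction after k components = (λ_1 + ... + λ_k) / Σ λ:
  k = 1: 40/89 = 0.4494
  k = 2: (40 + 26)/89 = 66/89 = 0.7416
  k = 3: (40 + 26 + 23)/89 = 89/89 = 1

Summary (fraction, with percent):

explained: PC1 0.4494 (44.94%), PC2 0.2921 (29.21%), PC3 0.2584 (25.84%);  cumulative: 0.4494, 0.7416, 1


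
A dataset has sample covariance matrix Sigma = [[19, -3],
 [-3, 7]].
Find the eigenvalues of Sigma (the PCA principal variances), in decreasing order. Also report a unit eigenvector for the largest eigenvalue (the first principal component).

Step 1 — characteristic polynomial of 2×2 Sigma:
  det(Sigma - λI) = λ² - trace · λ + det = 0.
  trace = 19 + 7 = 26, det = 19·7 - (-3)² = 124.
Step 2 — discriminant:
  Δ = trace² - 4·det = 676 - 496 = 180.
Step 3 — eigenvalues:
  λ = (trace ± √Δ)/2 = (26 ± 13.4164)/2,
  λ_1 = 19.7082,  λ_2 = 6.2918.

Step 4 — unit eigenvector for λ_1: solve (Sigma - λ_1 I)v = 0. First row:
  (19 - 19.7082)·v_x + (-3)·v_y = 0, i.e. (-0.7082)·v_x + (-3)·v_y = 0,
  so v ∝ (b, λ_1 - a) = (-3, 0.7082); multiply by -1 so the first entry is positive: u = (3, -0.7082).
  ||u|| = √((3)² + (-0.7082)²) = √(9.5016) ≈ 3.0825,
  v_1 = u/||u|| ≈ (0.9732, -0.2298) (||v_1|| = 1).

λ_1 = 19.7082,  λ_2 = 6.2918;  v_1 ≈ (0.9732, -0.2298)


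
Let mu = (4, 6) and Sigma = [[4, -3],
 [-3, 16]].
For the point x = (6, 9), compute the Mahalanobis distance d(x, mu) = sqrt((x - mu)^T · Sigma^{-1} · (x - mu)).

Step 1 — centre the observation: (x - mu) = (2, 3).

Step 2 — invert Sigma. det(Sigma) = 4·16 - (-3)² = 55.
  Sigma^{-1} = (1/det) · [[d, -b], [-b, a]] = [[0.2909, 0.0545],
 [0.0545, 0.0727]].

Step 3 — form the quadratic (x - mu)^T · Sigma^{-1} · (x - mu):
  Sigma^{-1} · (x - mu) = (0.7455, 0.3273).
  (x - mu)^T · [Sigma^{-1} · (x - mu)] = (2)·(0.7455) + (3)·(0.3273) = 2.4727.

Step 4 — take square root: d = √(2.4727) ≈ 1.5725.

d(x, mu) = √(2.4727) ≈ 1.5725


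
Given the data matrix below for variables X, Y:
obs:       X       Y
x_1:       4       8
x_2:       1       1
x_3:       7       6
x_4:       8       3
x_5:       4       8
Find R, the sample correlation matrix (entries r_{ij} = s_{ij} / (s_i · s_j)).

Step 1 — column means:
  mean(X) = (4 + 1 + 7 + 8 + 4) / 5 = 24/5 = 4.8
  mean(Y) = (8 + 1 + 6 + 3 + 8) / 5 = 26/5 = 5.2

Step 2 — sample variances and covariances s[i,j] = (1/(n-1)) · Σ_k (x_{k,i} - mean_i) · (x_{k,j} - mean_j), with n-1 = 4:
  s[X,X] = ((-0.8)·(-0.8) + (-3.8)·(-3.8) + (2.2)·(2.2) + (3.2)·(3.2) + (-0.8)·(-0.8)) / 4 = 30.8/4 = 7.7
  s[X,Y] = ((-0.8)·(2.8) + (-3.8)·(-4.2) + (2.2)·(0.8) + (3.2)·(-2.2) + (-0.8)·(2.8)) / 4 = 6.2/4 = 1.55
  s[Y,Y] = ((2.8)·(2.8) + (-4.2)·(-4.2) + (0.8)·(0.8) + (-2.2)·(-2.2) + (2.8)·(2.8)) / 4 = 38.8/4 = 9.7
  Sample standard deviations s_i = √(s[i,i]):
  s(X) = √(7.7) = 2.7749
  s(Y) = √(9.7) = 3.1145

Step 3 — r_{ij} = s_{ij} / (s_i · s_j):
  r[X,X] = 1 (diagonal).
  r[X,Y] = 1.55 / (2.7749 · 3.1145) = 1.55 / 8.6423 = 0.1793
  r[Y,Y] = 1 (diagonal).

R is symmetric with unit diagonal. Assembling:

R = [[1, 0.1793],
 [0.1793, 1]]


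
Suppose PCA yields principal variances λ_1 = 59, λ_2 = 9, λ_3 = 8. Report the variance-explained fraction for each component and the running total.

Step 1 — total variance = trace(Sigma) = Σ λ_i = 59 + 9 + 8 = 76.

Step 2 — fraction explained by component i = λ_i / Σ λ:
  PC1: 59/76 = 0.7763
  PC2: 9/76 = 0.1184
  PC3: 8/76 = 0.1053

Step 3 — cumulative fraction after k components = (λ_1 + ... + λ_k) / Σ λ:
  k = 1: 59/76 = 0.7763
  k = 2: (59 + 9)/76 = 68/76 = 0.8947
  k = 3: (59 + 9 + 8)/76 = 76/76 = 1

Summary (fraction, with percent):

explained: PC1 0.7763 (77.63%), PC2 0.1184 (11.84%), PC3 0.1053 (10.53%);  cumulative: 0.7763, 0.8947, 1


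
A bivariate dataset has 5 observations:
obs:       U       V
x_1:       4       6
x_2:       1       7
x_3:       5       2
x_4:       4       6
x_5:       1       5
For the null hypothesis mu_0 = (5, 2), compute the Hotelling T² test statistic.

Step 1 — sample mean vector:
  mean(U) = (4 + 1 + 5 + 4 + 1) / 5 = 15/5 = 3
  mean(V) = (6 + 7 + 2 + 6 + 5) / 5 = 26/5 = 5.2
  x̄ = (3, 5.2),  deviation x̄ - mu_0 = (3, 5.2) - (5, 2) = (-2, 3.2).

Step 2 — sample covariance matrix, S[i,j] = (1/(n-1)) · Σ_k (x_{k,i} - mean_i) · (x_{k,j} - mean_j), divisor n-1 = 4:
  S[U,U] = ((1)·(1) + (-2)·(-2) + (2)·(2) + (1)·(1) + (-2)·(-2)) / 4 = 14/4 = 3.5
  S[U,V] = ((1)·(0.8) + (-2)·(1.8) + (2)·(-3.2) + (1)·(0.8) + (-2)·(-0.2)) / 4 = -8/4 = -2
  S[V,V] = ((0.8)·(0.8) + (1.8)·(1.8) + (-3.2)·(-3.2) + (0.8)·(0.8) + (-0.2)·(-0.2)) / 4 = 14.8/4 = 3.7
  S = [[3.5, -2],
 [-2, 3.7]].

Step 3 — invert S. det(S) = 3.5·3.7 - (-2)² = 8.95.
  S^{-1} = (1/det) · [[d, -b], [-b, a]] = [[0.4134, 0.2235],
 [0.2235, 0.3911]].

Step 4 — quadratic form (x̄ - mu_0)^T · S^{-1} · (x̄ - mu_0):
  S^{-1} · (x̄ - mu_0) = (-0.1117, 0.8045),
  (x̄ - mu_0)^T · [...] = (-2)·(-0.1117) + (3.2)·(0.8045) = 2.7978.

Step 5 — scale by n: T² = 5 · 2.7978 = 13.9888.

T² ≈ 13.9888


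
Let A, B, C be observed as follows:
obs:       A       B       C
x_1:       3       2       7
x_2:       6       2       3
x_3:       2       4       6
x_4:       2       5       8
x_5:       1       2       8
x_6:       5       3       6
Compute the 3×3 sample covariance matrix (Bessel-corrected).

Step 1 — column means:
  mean(A) = (3 + 6 + 2 + 2 + 1 + 5) / 6 = 19/6 = 3.1667
  mean(B) = (2 + 2 + 4 + 5 + 2 + 3) / 6 = 18/6 = 3
  mean(C) = (7 + 3 + 6 + 8 + 8 + 6) / 6 = 38/6 = 6.3333

Step 2 — sample covariance S[i,j] = (1/(n-1)) · Σ_k (x_{k,i} - mean_i) · (x_{k,j} - mean_j), with n-1 = 5.
  S[A,A] = ((-0.1667)·(-0.1667) + (2.8333)·(2.8333) + (-1.1667)·(-1.1667) + (-1.1667)·(-1.1667) + (-2.1667)·(-2.1667) + (1.8333)·(1.8333)) / 5 = 18.8333/5 = 3.7667
  S[A,B] = ((-0.1667)·(-1) + (2.8333)·(-1) + (-1.1667)·(1) + (-1.1667)·(2) + (-2.1667)·(-1) + (1.8333)·(0)) / 5 = -4/5 = -0.8
  S[A,C] = ((-0.1667)·(0.6667) + (2.8333)·(-3.3333) + (-1.1667)·(-0.3333) + (-1.1667)·(1.6667) + (-2.1667)·(1.6667) + (1.8333)·(-0.3333)) / 5 = -15.3333/5 = -3.0667
  S[B,B] = ((-1)·(-1) + (-1)·(-1) + (1)·(1) + (2)·(2) + (-1)·(-1) + (0)·(0)) / 5 = 8/5 = 1.6
  S[B,C] = ((-1)·(0.6667) + (-1)·(-3.3333) + (1)·(-0.3333) + (2)·(1.6667) + (-1)·(1.6667) + (0)·(-0.3333)) / 5 = 4/5 = 0.8
  S[C,C] = ((0.6667)·(0.6667) + (-3.3333)·(-3.3333) + (-0.3333)·(-0.3333) + (1.6667)·(1.6667) + (1.6667)·(1.6667) + (-0.3333)·(-0.3333)) / 5 = 17.3333/5 = 3.4667

S is symmetric (S[j,i] = S[i,j]). Assembling:

S = [[3.7667, -0.8, -3.0667],
 [-0.8, 1.6, 0.8],
 [-3.0667, 0.8, 3.4667]]


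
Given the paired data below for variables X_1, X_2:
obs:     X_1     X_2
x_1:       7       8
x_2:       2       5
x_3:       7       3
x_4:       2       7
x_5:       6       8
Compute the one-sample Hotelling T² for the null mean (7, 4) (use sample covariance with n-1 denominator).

Step 1 — sample mean vector:
  mean(X_1) = (7 + 2 + 7 + 2 + 6) / 5 = 24/5 = 4.8
  mean(X_2) = (8 + 5 + 3 + 7 + 8) / 5 = 31/5 = 6.2
  x̄ = (4.8, 6.2),  deviation x̄ - mu_0 = (4.8, 6.2) - (7, 4) = (-2.2, 2.2).

Step 2 — sample covariance matrix, S[i,j] = (1/(n-1)) · Σ_k (x_{k,i} - mean_i) · (x_{k,j} - mean_j), divisor n-1 = 4:
  S[X_1,X_1] = ((2.2)·(2.2) + (-2.8)·(-2.8) + (2.2)·(2.2) + (-2.8)·(-2.8) + (1.2)·(1.2)) / 4 = 26.8/4 = 6.7
  S[X_1,X_2] = ((2.2)·(1.8) + (-2.8)·(-1.2) + (2.2)·(-3.2) + (-2.8)·(0.8) + (1.2)·(1.8)) / 4 = 0.2/4 = 0.05
  S[X_2,X_2] = ((1.8)·(1.8) + (-1.2)·(-1.2) + (-3.2)·(-3.2) + (0.8)·(0.8) + (1.8)·(1.8)) / 4 = 18.8/4 = 4.7
  S = [[6.7, 0.05],
 [0.05, 4.7]].

Step 3 — invert S. det(S) = 6.7·4.7 - (0.05)² = 31.4875.
  S^{-1} = (1/det) · [[d, -b], [-b, a]] = [[0.1493, -0.0016],
 [-0.0016, 0.2128]].

Step 4 — quadratic form (x̄ - mu_0)^T · S^{-1} · (x̄ - mu_0):
  S^{-1} · (x̄ - mu_0) = (-0.3319, 0.4716),
  (x̄ - mu_0)^T · [...] = (-2.2)·(-0.3319) + (2.2)·(0.4716) = 1.7677.

Step 5 — scale by n: T² = 5 · 1.7677 = 8.8384.

T² ≈ 8.8384


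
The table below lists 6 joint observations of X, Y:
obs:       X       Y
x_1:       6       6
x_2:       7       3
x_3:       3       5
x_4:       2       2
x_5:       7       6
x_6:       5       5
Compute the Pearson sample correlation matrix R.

Step 1 — column means:
  mean(X) = (6 + 7 + 3 + 2 + 7 + 5) / 6 = 30/6 = 5
  mean(Y) = (6 + 3 + 5 + 2 + 6 + 5) / 6 = 27/6 = 4.5

Step 2 — sample variances and covariances s[i,j] = (1/(n-1)) · Σ_k (x_{k,i} - mean_i) · (x_{k,j} - mean_j), with n-1 = 5:
  s[X,X] = ((1)·(1) + (2)·(2) + (-2)·(-2) + (-3)·(-3) + (2)·(2) + (0)·(0)) / 5 = 22/5 = 4.4
  s[X,Y] = ((1)·(1.5) + (2)·(-1.5) + (-2)·(0.5) + (-3)·(-2.5) + (2)·(1.5) + (0)·(0.5)) / 5 = 8/5 = 1.6
  s[Y,Y] = ((1.5)·(1.5) + (-1.5)·(-1.5) + (0.5)·(0.5) + (-2.5)·(-2.5) + (1.5)·(1.5) + (0.5)·(0.5)) / 5 = 13.5/5 = 2.7
  Sample standard deviations s_i = √(s[i,i]):
  s(X) = √(4.4) = 2.0976
  s(Y) = √(2.7) = 1.6432

Step 3 — r_{ij} = s_{ij} / (s_i · s_j):
  r[X,X] = 1 (diagonal).
  r[X,Y] = 1.6 / (2.0976 · 1.6432) = 1.6 / 3.4467 = 0.4642
  r[Y,Y] = 1 (diagonal).

R is symmetric with unit diagonal. Assembling:

R = [[1, 0.4642],
 [0.4642, 1]]


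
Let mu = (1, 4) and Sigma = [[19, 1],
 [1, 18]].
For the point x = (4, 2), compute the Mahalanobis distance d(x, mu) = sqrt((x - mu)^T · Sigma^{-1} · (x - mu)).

Step 1 — centre the observation: (x - mu) = (3, -2).

Step 2 — invert Sigma. det(Sigma) = 19·18 - (1)² = 341.
  Sigma^{-1} = (1/det) · [[d, -b], [-b, a]] = [[0.0528, -0.0029],
 [-0.0029, 0.0557]].

Step 3 — form the quadratic (x - mu)^T · Sigma^{-1} · (x - mu):
  Sigma^{-1} · (x - mu) = (0.1642, -0.1202).
  (x - mu)^T · [Sigma^{-1} · (x - mu)] = (3)·(0.1642) + (-2)·(-0.1202) = 0.7331.

Step 4 — take square root: d = √(0.7331) ≈ 0.8562.

d(x, mu) = √(0.7331) ≈ 0.8562


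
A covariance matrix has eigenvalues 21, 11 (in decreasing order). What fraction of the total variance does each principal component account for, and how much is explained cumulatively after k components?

Step 1 — total variance = trace(Sigma) = Σ λ_i = 21 + 11 = 32.

Step 2 — fraction explained by component i = λ_i / Σ λ:
  PC1: 21/32 = 0.6562
  PC2: 11/32 = 0.3438

Step 3 — cumulative fraction after k components = (λ_1 + ... + λ_k) / Σ λ:
  k = 1: 21/32 = 0.6562
  k = 2: (21 + 11)/32 = 32/32 = 1

Summary (fraction, with percent):

explained: PC1 0.6562 (65.62%), PC2 0.3438 (34.38%);  cumulative: 0.6562, 1


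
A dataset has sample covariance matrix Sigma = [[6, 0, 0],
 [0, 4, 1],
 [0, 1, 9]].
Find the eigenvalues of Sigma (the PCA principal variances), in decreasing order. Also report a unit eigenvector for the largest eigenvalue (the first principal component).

Step 1 — characteristic polynomial p(λ) = det(λI - Sigma) = λ³ - tr·λ² + c_1·λ - det, where tr = trace, c_1 = sum of the principal 2×2 minors, det = det(Sigma):
  tr = 6 + 4 + 9 = 19,
  c_1 = (6·4 - (0)²) + (6·9 - (0)²) + (4·9 - (1)²) = 24 + 54 + 35 = 113,
  det = 6·(4·9 - (1)²) - (0)·((0)·9 - (1)·(0)) + (0)·((0)·(1) - 4·(0)) = 6·(35) - (0)·(0) + (0)·(0) = 210.
  So p(λ) = λ³ - 19λ² + 113λ - 210.
Step 2 — look for an integer root (rational root theorem: any rational root is an integer divisor of 210). Testing λ = 6:
  p(6) = 216 - 684 + 678 - 210 = 0  ✓
  Dividing out (λ - 6): p(λ) = (λ - 6)(λ² - 13λ + 35).
Step 3 — remaining eigenvalues from the quadratic λ² - 13λ + 35 = 0:
  Δ = 13² - 4·35 = 169 - 140 = 29,  λ = (13 ± √29)/2 = (13 ± 5.3852)/2 ≈ 9.1926 or 3.8074.
  Sorted: λ_1 = 9.1926,  λ_2 = 6,  λ_3 = 3.8074  (check: sum = 19 = tr ✓).

Step 4 — unit eigenvector for λ_1 ≈ 9.1926: v spans the null space of (Sigma - λ_1 I), whose rows are
  r_1 = (-3.1926, 0, 0),  r_2 = (0, -5.1926, 1),  r_3 = (0, 1, -0.1926).
  v is orthogonal to every row, so take v ∝ r_1 × r_2 = ((0)·(1) - (0)·(-5.1926), (0)·(0) - (-3.1926)·(1), (-3.1926)·(-5.1926) - (0)·(0)) ≈ (0, 3.1926, 16.5777).
  Let u = (0, 3.1926, 16.5777).
  ||u|| = √((0)² + (3.1926)² + (16.5777)²) = √(285.0143) ≈ 16.8824,  v_1 = u/||u|| ≈ (0, 0.1891, 0.982) (||v_1|| = 1).

λ_1 = 9.1926,  λ_2 = 6,  λ_3 = 3.8074;  v_1 ≈ (0, 0.1891, 0.982)


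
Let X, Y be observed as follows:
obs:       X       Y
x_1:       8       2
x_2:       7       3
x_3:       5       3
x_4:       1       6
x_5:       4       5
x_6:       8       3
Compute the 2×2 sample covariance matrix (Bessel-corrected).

Step 1 — column means:
  mean(X) = (8 + 7 + 5 + 1 + 4 + 8) / 6 = 33/6 = 5.5
  mean(Y) = (2 + 3 + 3 + 6 + 5 + 3) / 6 = 22/6 = 3.6667

Step 2 — sample covariance S[i,j] = (1/(n-1)) · Σ_k (x_{k,i} - mean_i) · (x_{k,j} - mean_j), with n-1 = 5.
  S[X,X] = ((2.5)·(2.5) + (1.5)·(1.5) + (-0.5)·(-0.5) + (-4.5)·(-4.5) + (-1.5)·(-1.5) + (2.5)·(2.5)) / 5 = 37.5/5 = 7.5
  S[X,Y] = ((2.5)·(-1.6667) + (1.5)·(-0.6667) + (-0.5)·(-0.6667) + (-4.5)·(2.3333) + (-1.5)·(1.3333) + (2.5)·(-0.6667)) / 5 = -19/5 = -3.8
  S[Y,Y] = ((-1.6667)·(-1.6667) + (-0.6667)·(-0.6667) + (-0.6667)·(-0.6667) + (2.3333)·(2.3333) + (1.3333)·(1.3333) + (-0.6667)·(-0.6667)) / 5 = 11.3333/5 = 2.2667

S is symmetric (S[j,i] = S[i,j]). Assembling:

S = [[7.5, -3.8],
 [-3.8, 2.2667]]


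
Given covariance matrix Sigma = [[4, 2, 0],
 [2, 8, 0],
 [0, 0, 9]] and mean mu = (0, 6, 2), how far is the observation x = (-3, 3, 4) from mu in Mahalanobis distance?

Step 1 — centre the observation: (x - mu) = (-3, -3, 2).

Step 2 — invert Sigma (cofactor / det for 3×3, or solve directly):
  Sigma^{-1} = [[0.2857, -0.0714, 0],
 [-0.0714, 0.1429, 0],
 [0, 0, 0.1111]].

Step 3 — form the quadratic (x - mu)^T · Sigma^{-1} · (x - mu):
  Sigma^{-1} · (x - mu) = (-0.6429, -0.2143, 0.2222).
  (x - mu)^T · [Sigma^{-1} · (x - mu)] = (-3)·(-0.6429) + (-3)·(-0.2143) + (2)·(0.2222) = 3.0159.

Step 4 — take square root: d = √(3.0159) ≈ 1.7366.

d(x, mu) = √(3.0159) ≈ 1.7366


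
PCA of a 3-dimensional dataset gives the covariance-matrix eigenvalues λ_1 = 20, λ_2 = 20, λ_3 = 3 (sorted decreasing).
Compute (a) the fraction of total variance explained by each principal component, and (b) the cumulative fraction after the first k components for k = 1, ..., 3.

Step 1 — total variance = trace(Sigma) = Σ λ_i = 20 + 20 + 3 = 43.

Step 2 — fraction explained by component i = λ_i / Σ λ:
  PC1: 20/43 = 0.4651
  PC2: 20/43 = 0.4651
  PC3: 3/43 = 0.0698

Step 3 — cumulative fraction after k components = (λ_1 + ... + λ_k) / Σ λ:
  k = 1: 20/43 = 0.4651
  k = 2: (20 + 20)/43 = 40/43 = 0.9302
  k = 3: (20 + 20 + 3)/43 = 43/43 = 1

Summary (fraction, with percent):

explained: PC1 0.4651 (46.51%), PC2 0.4651 (46.51%), PC3 0.0698 (6.98%);  cumulative: 0.4651, 0.9302, 1


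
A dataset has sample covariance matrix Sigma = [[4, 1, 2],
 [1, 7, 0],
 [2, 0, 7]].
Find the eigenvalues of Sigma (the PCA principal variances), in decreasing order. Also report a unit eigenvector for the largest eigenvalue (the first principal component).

Step 1 — characteristic polynomial p(λ) = det(λI - Sigma) = λ³ - tr·λ² + c_1·λ - det, where tr = trace, c_1 = sum of the principal 2×2 minors, det = det(Sigma):
  tr = 4 + 7 + 7 = 18,
  c_1 = (4·7 - (1)²) + (4·7 - (2)²) + (7·7 - (0)²) = 27 + 24 + 49 = 100,
  det = 4·(7·7 - (0)²) - (1)·((1)·7 - (0)·(2)) + (2)·((1)·(0) - 7·(2)) = 4·(49) - (1)·(7) + (2)·(-14) = 161.
  So p(λ) = λ³ - 18λ² + 100λ - 161.
Step 2 — look for an integer root (rational root theorem: any rational root is an integer divisor of 161). Testing λ = 7:
  p(7) = 343 - 882 + 700 - 161 = 0  ✓
  Dividing out (λ - 7): p(λ) = (λ - 7)(λ² - 11λ + 23).
Step 3 — remaining eigenvalues from the quadratic λ² - 11λ + 23 = 0:
  Δ = 11² - 4·23 = 121 - 92 = 29,  λ = (11 ± √29)/2 = (11 ± 5.3852)/2 ≈ 8.1926 or 2.8074.
  Sorted: λ_1 = 8.1926,  λ_2 = 7,  λ_3 = 2.8074  (check: sum = 18 = tr ✓).

Step 4 — unit eigenvector for λ_1 ≈ 8.1926: v spans the null space of (Sigma - λ_1 I), whose rows are
  r_1 = (-4.1926, 1, 2),  r_2 = (1, -1.1926, 0),  r_3 = (2, 0, -1.1926).
  v is orthogonal to every row, so take v ∝ r_1 × r_2 = ((1)·(0) - (2)·(-1.1926), (2)·(1) - (-4.1926)·(0), (-4.1926)·(-1.1926) - (1)·(1)) ≈ (2.3852, 2, 4).
  Let u = (2.3852, 2, 4).
  ||u|| = √((2.3852)² + (2)² + (4)²) = √(25.689) ≈ 5.0684,  v_1 = u/||u|| ≈ (0.4706, 0.3946, 0.7892) (||v_1|| = 1).

λ_1 = 8.1926,  λ_2 = 7,  λ_3 = 2.8074;  v_1 ≈ (0.4706, 0.3946, 0.7892)


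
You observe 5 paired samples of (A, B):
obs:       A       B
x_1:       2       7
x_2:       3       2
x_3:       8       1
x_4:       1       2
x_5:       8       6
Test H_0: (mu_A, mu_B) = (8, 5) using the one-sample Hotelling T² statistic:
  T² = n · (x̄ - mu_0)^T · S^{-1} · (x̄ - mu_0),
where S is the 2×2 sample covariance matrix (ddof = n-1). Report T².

Step 1 — sample mean vector:
  mean(A) = (2 + 3 + 8 + 1 + 8) / 5 = 22/5 = 4.4
  mean(B) = (7 + 2 + 1 + 2 + 6) / 5 = 18/5 = 3.6
  x̄ = (4.4, 3.6),  deviation x̄ - mu_0 = (4.4, 3.6) - (8, 5) = (-3.6, -1.4).

Step 2 — sample covariance matrix, S[i,j] = (1/(n-1)) · Σ_k (x_{k,i} - mean_i) · (x_{k,j} - mean_j), divisor n-1 = 4:
  S[A,A] = ((-2.4)·(-2.4) + (-1.4)·(-1.4) + (3.6)·(3.6) + (-3.4)·(-3.4) + (3.6)·(3.6)) / 4 = 45.2/4 = 11.3
  S[A,B] = ((-2.4)·(3.4) + (-1.4)·(-1.6) + (3.6)·(-2.6) + (-3.4)·(-1.6) + (3.6)·(2.4)) / 4 = -1.2/4 = -0.3
  S[B,B] = ((3.4)·(3.4) + (-1.6)·(-1.6) + (-2.6)·(-2.6) + (-1.6)·(-1.6) + (2.4)·(2.4)) / 4 = 29.2/4 = 7.3
  S = [[11.3, -0.3],
 [-0.3, 7.3]].

Step 3 — invert S. det(S) = 11.3·7.3 - (-0.3)² = 82.4.
  S^{-1} = (1/det) · [[d, -b], [-b, a]] = [[0.0886, 0.0036],
 [0.0036, 0.1371]].

Step 4 — quadratic form (x̄ - mu_0)^T · S^{-1} · (x̄ - mu_0):
  S^{-1} · (x̄ - mu_0) = (-0.324, -0.2051),
  (x̄ - mu_0)^T · [...] = (-3.6)·(-0.324) + (-1.4)·(-0.2051) = 1.4536.

Step 5 — scale by n: T² = 5 · 1.4536 = 7.2682.

T² ≈ 7.2682


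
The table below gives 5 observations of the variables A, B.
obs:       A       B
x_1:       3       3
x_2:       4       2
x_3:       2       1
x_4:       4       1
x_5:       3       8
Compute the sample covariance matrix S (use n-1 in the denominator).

Step 1 — column means:
  mean(A) = (3 + 4 + 2 + 4 + 3) / 5 = 16/5 = 3.2
  mean(B) = (3 + 2 + 1 + 1 + 8) / 5 = 15/5 = 3

Step 2 — sample covariance S[i,j] = (1/(n-1)) · Σ_k (x_{k,i} - mean_i) · (x_{k,j} - mean_j), with n-1 = 4.
  S[A,A] = ((-0.2)·(-0.2) + (0.8)·(0.8) + (-1.2)·(-1.2) + (0.8)·(0.8) + (-0.2)·(-0.2)) / 4 = 2.8/4 = 0.7
  S[A,B] = ((-0.2)·(0) + (0.8)·(-1) + (-1.2)·(-2) + (0.8)·(-2) + (-0.2)·(5)) / 4 = -1/4 = -0.25
  S[B,B] = ((0)·(0) + (-1)·(-1) + (-2)·(-2) + (-2)·(-2) + (5)·(5)) / 4 = 34/4 = 8.5

S is symmetric (S[j,i] = S[i,j]). Assembling:

S = [[0.7, -0.25],
 [-0.25, 8.5]]


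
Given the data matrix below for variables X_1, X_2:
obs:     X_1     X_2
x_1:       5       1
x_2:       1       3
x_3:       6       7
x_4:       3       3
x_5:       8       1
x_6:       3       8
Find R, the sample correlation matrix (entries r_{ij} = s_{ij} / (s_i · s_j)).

Step 1 — column means:
  mean(X_1) = (5 + 1 + 6 + 3 + 8 + 3) / 6 = 26/6 = 4.3333
  mean(X_2) = (1 + 3 + 7 + 3 + 1 + 8) / 6 = 23/6 = 3.8333

Step 2 — sample variances and covariances s[i,j] = (1/(n-1)) · Σ_k (x_{k,i} - mean_i) · (x_{k,j} - mean_j), with n-1 = 5:
  s[X_1,X_1] = ((0.6667)·(0.6667) + (-3.3333)·(-3.3333) + (1.6667)·(1.6667) + (-1.3333)·(-1.3333) + (3.6667)·(3.6667) + (-1.3333)·(-1.3333)) / 5 = 31.3333/5 = 6.2667
  s[X_1,X_2] = ((0.6667)·(-2.8333) + (-3.3333)·(-0.8333) + (1.6667)·(3.1667) + (-1.3333)·(-0.8333) + (3.6667)·(-2.8333) + (-1.3333)·(4.1667)) / 5 = -8.6667/5 = -1.7333
  s[X_2,X_2] = ((-2.8333)·(-2.8333) + (-0.8333)·(-0.8333) + (3.1667)·(3.1667) + (-0.8333)·(-0.8333) + (-2.8333)·(-2.8333) + (4.1667)·(4.1667)) / 5 = 44.8333/5 = 8.9667
  Sample standard deviations s_i = √(s[i,i]):
  s(X_1) = √(6.2667) = 2.5033
  s(X_2) = √(8.9667) = 2.9944

Step 3 — r_{ij} = s_{ij} / (s_i · s_j):
  r[X_1,X_1] = 1 (diagonal).
  r[X_1,X_2] = -1.7333 / (2.5033 · 2.9944) = -1.7333 / 7.4961 = -0.2312
  r[X_2,X_2] = 1 (diagonal).

R is symmetric with unit diagonal. Assembling:

R = [[1, -0.2312],
 [-0.2312, 1]]


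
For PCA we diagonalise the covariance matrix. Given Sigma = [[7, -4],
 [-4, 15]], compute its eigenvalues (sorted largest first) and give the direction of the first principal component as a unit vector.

Step 1 — characteristic polynomial of 2×2 Sigma:
  det(Sigma - λI) = λ² - trace · λ + det = 0.
  trace = 7 + 15 = 22, det = 7·15 - (-4)² = 89.
Step 2 — discriminant:
  Δ = trace² - 4·det = 484 - 356 = 128.
Step 3 — eigenvalues:
  λ = (trace ± √Δ)/2 = (22 ± 11.3137)/2,
  λ_1 = 16.6569,  λ_2 = 5.3431.

Step 4 — unit eigenvector for λ_1: solve (Sigma - λ_1 I)v = 0. First row:
  (7 - 16.6569)·v_x + (-4)·v_y = 0, i.e. (-9.6569)·v_x + (-4)·v_y = 0,
  so v ∝ (b, λ_1 - a) = (-4, 9.6569); multiply by -1 so the first entry is positive: u = (4, -9.6569).
  ||u|| = √((4)² + (-9.6569)²) = √(109.2548) ≈ 10.4525,
  v_1 = u/||u|| ≈ (0.3827, -0.9239) (||v_1|| = 1).

λ_1 = 16.6569,  λ_2 = 5.3431;  v_1 ≈ (0.3827, -0.9239)


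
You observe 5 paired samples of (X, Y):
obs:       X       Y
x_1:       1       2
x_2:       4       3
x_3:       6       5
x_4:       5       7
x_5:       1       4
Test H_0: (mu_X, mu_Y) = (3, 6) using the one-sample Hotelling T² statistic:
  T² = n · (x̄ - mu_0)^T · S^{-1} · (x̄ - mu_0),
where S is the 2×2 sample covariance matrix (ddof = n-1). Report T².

Step 1 — sample mean vector:
  mean(X) = (1 + 4 + 6 + 5 + 1) / 5 = 17/5 = 3.4
  mean(Y) = (2 + 3 + 5 + 7 + 4) / 5 = 21/5 = 4.2
  x̄ = (3.4, 4.2),  deviation x̄ - mu_0 = (3.4, 4.2) - (3, 6) = (0.4, -1.8).

Step 2 — sample covariance matrix, S[i,j] = (1/(n-1)) · Σ_k (x_{k,i} - mean_i) · (x_{k,j} - mean_j), divisor n-1 = 4:
  S[X,X] = ((-2.4)·(-2.4) + (0.6)·(0.6) + (2.6)·(2.6) + (1.6)·(1.6) + (-2.4)·(-2.4)) / 4 = 21.2/4 = 5.3
  S[X,Y] = ((-2.4)·(-2.2) + (0.6)·(-1.2) + (2.6)·(0.8) + (1.6)·(2.8) + (-2.4)·(-0.2)) / 4 = 11.6/4 = 2.9
  S[Y,Y] = ((-2.2)·(-2.2) + (-1.2)·(-1.2) + (0.8)·(0.8) + (2.8)·(2.8) + (-0.2)·(-0.2)) / 4 = 14.8/4 = 3.7
  S = [[5.3, 2.9],
 [2.9, 3.7]].

Step 3 — invert S. det(S) = 5.3·3.7 - (2.9)² = 11.2.
  S^{-1} = (1/det) · [[d, -b], [-b, a]] = [[0.3304, -0.2589],
 [-0.2589, 0.4732]].

Step 4 — quadratic form (x̄ - mu_0)^T · S^{-1} · (x̄ - mu_0):
  S^{-1} · (x̄ - mu_0) = (0.5982, -0.9554),
  (x̄ - mu_0)^T · [...] = (0.4)·(0.5982) + (-1.8)·(-0.9554) = 1.9589.

Step 5 — scale by n: T² = 5 · 1.9589 = 9.7946.

T² ≈ 9.7946


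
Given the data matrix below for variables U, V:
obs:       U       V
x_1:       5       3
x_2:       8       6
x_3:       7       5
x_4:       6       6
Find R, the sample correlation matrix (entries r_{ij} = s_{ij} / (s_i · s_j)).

Step 1 — column means:
  mean(U) = (5 + 8 + 7 + 6) / 4 = 26/4 = 6.5
  mean(V) = (3 + 6 + 5 + 6) / 4 = 20/4 = 5

Step 2 — sample variances and covariances s[i,j] = (1/(n-1)) · Σ_k (x_{k,i} - mean_i) · (x_{k,j} - mean_j), with n-1 = 3:
  s[U,U] = ((-1.5)·(-1.5) + (1.5)·(1.5) + (0.5)·(0.5) + (-0.5)·(-0.5)) / 3 = 5/3 = 1.6667
  s[U,V] = ((-1.5)·(-2) + (1.5)·(1) + (0.5)·(0) + (-0.5)·(1)) / 3 = 4/3 = 1.3333
  s[V,V] = ((-2)·(-2) + (1)·(1) + (0)·(0) + (1)·(1)) / 3 = 6/3 = 2
  Sample standard deviations s_i = √(s[i,i]):
  s(U) = √(1.6667) = 1.291
  s(V) = √(2) = 1.4142

Step 3 — r_{ij} = s_{ij} / (s_i · s_j):
  r[U,U] = 1 (diagonal).
  r[U,V] = 1.3333 / (1.291 · 1.4142) = 1.3333 / 1.8257 = 0.7303
  r[V,V] = 1 (diagonal).

R is symmetric with unit diagonal. Assembling:

R = [[1, 0.7303],
 [0.7303, 1]]


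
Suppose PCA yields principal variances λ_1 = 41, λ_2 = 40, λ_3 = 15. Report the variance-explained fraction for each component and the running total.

Step 1 — total variance = trace(Sigma) = Σ λ_i = 41 + 40 + 15 = 96.

Step 2 — fraction explained by component i = λ_i / Σ λ:
  PC1: 41/96 = 0.4271
  PC2: 40/96 = 0.4167
  PC3: 15/96 = 0.1562

Step 3 — cumulative fraction after k components = (λ_1 + ... + λ_k) / Σ λ:
  k = 1: 41/96 = 0.4271
  k = 2: (41 + 40)/96 = 81/96 = 0.8438
  k = 3: (41 + 40 + 15)/96 = 96/96 = 1

Summary (fraction, with percent):

explained: PC1 0.4271 (42.71%), PC2 0.4167 (41.67%), PC3 0.1562 (15.62%);  cumulative: 0.4271, 0.8438, 1


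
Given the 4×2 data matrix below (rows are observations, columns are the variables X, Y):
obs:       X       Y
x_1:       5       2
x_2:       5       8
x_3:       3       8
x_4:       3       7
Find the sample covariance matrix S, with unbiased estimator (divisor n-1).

Step 1 — column means:
  mean(X) = (5 + 5 + 3 + 3) / 4 = 16/4 = 4
  mean(Y) = (2 + 8 + 8 + 7) / 4 = 25/4 = 6.25

Step 2 — sample covariance S[i,j] = (1/(n-1)) · Σ_k (x_{k,i} - mean_i) · (x_{k,j} - mean_j), with n-1 = 3.
  S[X,X] = ((1)·(1) + (1)·(1) + (-1)·(-1) + (-1)·(-1)) / 3 = 4/3 = 1.3333
  S[X,Y] = ((1)·(-4.25) + (1)·(1.75) + (-1)·(1.75) + (-1)·(0.75)) / 3 = -5/3 = -1.6667
  S[Y,Y] = ((-4.25)·(-4.25) + (1.75)·(1.75) + (1.75)·(1.75) + (0.75)·(0.75)) / 3 = 24.75/3 = 8.25

S is symmetric (S[j,i] = S[i,j]). Assembling:

S = [[1.3333, -1.6667],
 [-1.6667, 8.25]]


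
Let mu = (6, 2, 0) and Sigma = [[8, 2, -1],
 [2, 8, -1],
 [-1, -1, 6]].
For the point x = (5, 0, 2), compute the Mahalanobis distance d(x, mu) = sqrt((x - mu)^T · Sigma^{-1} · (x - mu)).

Step 1 — centre the observation: (x - mu) = (-1, -2, 2).

Step 2 — invert Sigma (cofactor / det for 3×3, or solve directly):
  Sigma^{-1} = [[0.1351, -0.0316, 0.0172],
 [-0.0316, 0.1351, 0.0172],
 [0.0172, 0.0172, 0.1724]].

Step 3 — form the quadratic (x - mu)^T · Sigma^{-1} · (x - mu):
  Sigma^{-1} · (x - mu) = (-0.0374, -0.204, 0.2931).
  (x - mu)^T · [Sigma^{-1} · (x - mu)] = (-1)·(-0.0374) + (-2)·(-0.204) + (2)·(0.2931) = 1.0316.

Step 4 — take square root: d = √(1.0316) ≈ 1.0157.

d(x, mu) = √(1.0316) ≈ 1.0157


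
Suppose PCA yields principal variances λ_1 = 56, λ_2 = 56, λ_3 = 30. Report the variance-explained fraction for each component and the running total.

Step 1 — total variance = trace(Sigma) = Σ λ_i = 56 + 56 + 30 = 142.

Step 2 — fraction explained by component i = λ_i / Σ λ:
  PC1: 56/142 = 0.3944
  PC2: 56/142 = 0.3944
  PC3: 30/142 = 0.2113

Step 3 — cumulative fraction after k components = (λ_1 + ... + λ_k) / Σ λ:
  k = 1: 56/142 = 0.3944
  k = 2: (56 + 56)/142 = 112/142 = 0.7887
  k = 3: (56 + 56 + 30)/142 = 142/142 = 1

Summary (fraction, with percent):

explained: PC1 0.3944 (39.44%), PC2 0.3944 (39.44%), PC3 0.2113 (21.13%);  cumulative: 0.3944, 0.7887, 1


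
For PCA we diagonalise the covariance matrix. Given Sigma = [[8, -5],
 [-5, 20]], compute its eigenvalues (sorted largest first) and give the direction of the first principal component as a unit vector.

Step 1 — characteristic polynomial of 2×2 Sigma:
  det(Sigma - λI) = λ² - trace · λ + det = 0.
  trace = 8 + 20 = 28, det = 8·20 - (-5)² = 135.
Step 2 — discriminant:
  Δ = trace² - 4·det = 784 - 540 = 244.
Step 3 — eigenvalues:
  λ = (trace ± √Δ)/2 = (28 ± 15.6205)/2,
  λ_1 = 21.8102,  λ_2 = 6.1898.

Step 4 — unit eigenvector for λ_1: solve (Sigma - λ_1 I)v = 0. First row:
  (8 - 21.8102)·v_x + (-5)·v_y = 0, i.e. (-13.8102)·v_x + (-5)·v_y = 0,
  so v ∝ (b, λ_1 - a) = (-5, 13.8102); multiply by -1 so the first entry is positive: u = (5, -13.8102).
  ||u|| = √((5)² + (-13.8102)²) = √(215.723) ≈ 14.6875,
  v_1 = u/||u|| ≈ (0.3404, -0.9403) (||v_1|| = 1).

λ_1 = 21.8102,  λ_2 = 6.1898;  v_1 ≈ (0.3404, -0.9403)


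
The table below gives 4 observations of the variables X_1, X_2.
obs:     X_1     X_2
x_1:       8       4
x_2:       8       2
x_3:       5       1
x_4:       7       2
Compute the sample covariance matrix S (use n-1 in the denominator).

Step 1 — column means:
  mean(X_1) = (8 + 8 + 5 + 7) / 4 = 28/4 = 7
  mean(X_2) = (4 + 2 + 1 + 2) / 4 = 9/4 = 2.25

Step 2 — sample covariance S[i,j] = (1/(n-1)) · Σ_k (x_{k,i} - mean_i) · (x_{k,j} - mean_j), with n-1 = 3.
  S[X_1,X_1] = ((1)·(1) + (1)·(1) + (-2)·(-2) + (0)·(0)) / 3 = 6/3 = 2
  S[X_1,X_2] = ((1)·(1.75) + (1)·(-0.25) + (-2)·(-1.25) + (0)·(-0.25)) / 3 = 4/3 = 1.3333
  S[X_2,X_2] = ((1.75)·(1.75) + (-0.25)·(-0.25) + (-1.25)·(-1.25) + (-0.25)·(-0.25)) / 3 = 4.75/3 = 1.5833

S is symmetric (S[j,i] = S[i,j]). Assembling:

S = [[2, 1.3333],
 [1.3333, 1.5833]]


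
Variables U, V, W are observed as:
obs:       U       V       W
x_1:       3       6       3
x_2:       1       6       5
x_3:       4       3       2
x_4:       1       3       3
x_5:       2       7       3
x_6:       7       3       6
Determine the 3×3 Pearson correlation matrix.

Step 1 — column means:
  mean(U) = (3 + 1 + 4 + 1 + 2 + 7) / 6 = 18/6 = 3
  mean(V) = (6 + 6 + 3 + 3 + 7 + 3) / 6 = 28/6 = 4.6667
  mean(W) = (3 + 5 + 2 + 3 + 3 + 6) / 6 = 22/6 = 3.6667

Step 2 — sample variances and covariances s[i,j] = (1/(n-1)) · Σ_k (x_{k,i} - mean_i) · (x_{k,j} - mean_j), with n-1 = 5:
  s[U,U] = ((0)·(0) + (-2)·(-2) + (1)·(1) + (-2)·(-2) + (-1)·(-1) + (4)·(4)) / 5 = 26/5 = 5.2
  s[U,V] = ((0)·(1.3333) + (-2)·(1.3333) + (1)·(-1.6667) + (-2)·(-1.6667) + (-1)·(2.3333) + (4)·(-1.6667)) / 5 = -10/5 = -2
  s[U,W] = ((0)·(-0.6667) + (-2)·(1.3333) + (1)·(-1.6667) + (-2)·(-0.6667) + (-1)·(-0.6667) + (4)·(2.3333)) / 5 = 7/5 = 1.4
  s[V,V] = ((1.3333)·(1.3333) + (1.3333)·(1.3333) + (-1.6667)·(-1.6667) + (-1.6667)·(-1.6667) + (2.3333)·(2.3333) + (-1.6667)·(-1.6667)) / 5 = 17.3333/5 = 3.4667
  s[V,W] = ((1.3333)·(-0.6667) + (1.3333)·(1.3333) + (-1.6667)·(-1.6667) + (-1.6667)·(-0.6667) + (2.3333)·(-0.6667) + (-1.6667)·(2.3333)) / 5 = -0.6667/5 = -0.1333
  s[W,W] = ((-0.6667)·(-0.6667) + (1.3333)·(1.3333) + (-1.6667)·(-1.6667) + (-0.6667)·(-0.6667) + (-0.6667)·(-0.6667) + (2.3333)·(2.3333)) / 5 = 11.3333/5 = 2.2667
  Sample standard deviations s_i = √(s[i,i]):
  s(U) = √(5.2) = 2.2804
  s(V) = √(3.4667) = 1.8619
  s(W) = √(2.2667) = 1.5055

Step 3 — r_{ij} = s_{ij} / (s_i · s_j):
  r[U,U] = 1 (diagonal).
  r[U,V] = -2 / (2.2804 · 1.8619) = -2 / 4.2458 = -0.4711
  r[U,W] = 1.4 / (2.2804 · 1.5055) = 1.4 / 3.4332 = 0.4078
  r[V,V] = 1 (diagonal).
  r[V,W] = -0.1333 / (1.8619 · 1.5055) = -0.1333 / 2.8032 = -0.0476
  r[W,W] = 1 (diagonal).

R is symmetric with unit diagonal. Assembling:

R = [[1, -0.4711, 0.4078],
 [-0.4711, 1, -0.0476],
 [0.4078, -0.0476, 1]]
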